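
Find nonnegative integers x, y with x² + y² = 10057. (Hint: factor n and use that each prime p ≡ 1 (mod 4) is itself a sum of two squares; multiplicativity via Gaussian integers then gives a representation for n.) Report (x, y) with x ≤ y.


Step 1: Factor n = 10057 = 89 · 113.
Step 2: Check the mod-4 condition on each prime factor: 89 ≡ 1 (mod 4), exponent 1; 113 ≡ 1 (mod 4), exponent 1.
All primes ≡ 3 (mod 4) appear to even exponent (or don't appear), so by the two-squares theorem n IS expressible as a sum of two squares.
Step 3: Build a representation. Here n = 89 · 113 is a product of primes ≡ 1 (mod 4). Each prime p ≡ 1 (mod 4) is itself a sum of two squares; find a² by testing p − a² for a perfect square:
  89: 89 − 1² = 88, 89 − 2² = 85, 89 − 3² = 80, 89 − 4² = 73, 89 − 5² = 64 = 8² ⇒ 89 = 5² + 8².
  113: 113 − 1² = 112, 113 − 2² = 109, 113 − 3² = 104, 113 − 4² = 97, 113 − 5² = 88, 113 − 6² = 77, 113 − 7² = 64 = 8² ⇒ 113 = 7² + 8².
  Combine using the Brahmagupta–Fibonacci identity (a² + b²)(c² + d²) = (ac − bd)² + (ad + bc)² = (ac + bd)² + (ad − bc)²:
  89 · 113 = 10057: from (5² + 8²)(7² + 8²), take (5·7 − 8·8, 5·8 + 8·7) = (35 − 64, 40 + 56) = (-29, 96); dropping signs (only squares matter) gives (29, 96); check 29² + 96² = 841 + 9216 = 10057 ✓.
Step 4: Order so x ≤ y and verify: 29² + 96² = 841 + 9216 = 10057 = n. ✓

n = 10057 = 29² + 96² (one valid representation with x ≤ y).


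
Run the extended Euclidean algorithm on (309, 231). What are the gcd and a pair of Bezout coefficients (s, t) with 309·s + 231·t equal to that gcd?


Euclidean algorithm on (309, 231) — divide until remainder is 0:
  309 = 1 · 231 + 78
  231 = 2 · 78 + 75
  78 = 1 · 75 + 3
  75 = 25 · 3 + 0
gcd(309, 231) = 3.
Track Bezout coefficients alongside the remainders: start with r₀ = 309 = a·1 + b·0 (s = 1, t = 0) and r₁ = 231 = a·0 + b·1 (s = 0, t = 1); each new remainder r_{k+1} = r_{k-1} − q_k·r_k inherits s_{k+1} = s_{k-1} − q_k·s_k, t_{k+1} = t_{k-1} − q_k·t_k, so r_k = a·s_k + b·t_k at every step:
  q = 1: r = 78, s = 1 − 1·0 = 1, t = 0 − 1·1 = -1  (check: 309·1 + 231·(-1) = 78)
  q = 2: r = 75, s = 0 − 2·1 = -2, t = 1 − 2·(-1) = 3  (check: 309·(-2) + 231·3 = 75)
  q = 1: r = 3, s = 1 − 1·(-2) = 3, t = -1 − 1·3 = -4  (check: 309·3 + 231·(-4) = 3)
The row with r = 3 (the gcd) gives the Bezout coefficients s = 3, t = -4.
Result: 309 · (3) + 231 · (-4) = 3.

gcd(309, 231) = 3; s = 3, t = -4 (check: 309·3 + 231·(-4) = 3).


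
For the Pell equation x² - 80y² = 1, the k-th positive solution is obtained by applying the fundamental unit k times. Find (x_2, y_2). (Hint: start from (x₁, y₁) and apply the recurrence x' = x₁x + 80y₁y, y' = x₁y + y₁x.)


Step 1: Find the fundamental solution (x₁, y₁) of x² - 80y² = 1.
  Expand √80 as a continued fraction. a₀ = ⌊√80⌋ = 8; iterate m_{k+1} = d_k·a_k − m_k, d_{k+1} = (80 − m_{k+1}²)/d_k, a_{k+1} = ⌊(a₀ + m_{k+1})/d_{k+1}⌋ (starting m₀ = 0, d₀ = 1), with convergents p_k = a_k·p_{k-1} + p_{k-2}, q_k = a_k·q_{k-1} + q_{k-2} (p₋₁ = 1, q₋₁ = 0):
  k = 0: a₀ = 8; p₀/q₀ = 8/1; p₀² − 80·q₀² = 64 − 80 = -16.
  k = 1: m = 8, d = 16, a = ⌊(8 + 8)/16⌋ = 1; p/q = (1·8 + 1)/(1·1 + 0) = 9/1; p² − 80·q² = 81 − 80 = 1.
  The first convergent with p² − 80·q² = 1 gives the fundamental solution (x₁, y₁) = (9, 1).
Step 2: Apply the recurrence (x_{n+1}, y_{n+1}) = (x₁x_n + 80y₁y_n, x₁y_n + y₁x_n) repeatedly.
  From (x_1, y_1) = (9, 1): x_2 = 9·9 + 80·1·1 = 161; y_2 = 9·1 + 1·9 = 18.
Step 3: Verify x_2² - 80·y_2² = 25921 - 25920 = 1 (should be 1). ✓

(x_1, y_1) = (9, 1); (x_2, y_2) = (161, 18).


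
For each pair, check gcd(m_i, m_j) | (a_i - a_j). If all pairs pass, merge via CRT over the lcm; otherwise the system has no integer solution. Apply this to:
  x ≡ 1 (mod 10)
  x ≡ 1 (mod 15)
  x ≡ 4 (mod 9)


Moduli 10, 15, 9 are not pairwise coprime, so CRT works modulo lcm(m_i) when all pairwise compatibility conditions hold.
Pairwise compatibility: gcd(m_i, m_j) must divide a_i - a_j for every pair.
Merge one congruence at a time:
  Start: x ≡ 1 (mod 10).
  Combine with x ≡ 1 (mod 15): gcd(10, 15) = 5; 1 - 1 = 0, which IS divisible by 5, so compatible.
    Write x = 1 + 10·t and substitute into x ≡ 1 (mod 15): 10·t ≡ 1 − 1 = 0 (mod 15).
    Divide the congruence (and modulus) by g = 5: 2·t ≡ 0 (mod 3).
    The inverse of 2 mod 3 is 2 (since 2·2 = 4 = 1·3 + 1), so t ≡ 2·0 = 0 ≡ 0 (mod 3).
    Then x = 1 + 10·0 = 1, valid modulo lcm(10, 15) = 30: x ≡ 1 (mod 30).
  Combine with x ≡ 4 (mod 9): gcd(30, 9) = 3; 4 - 1 = 3, which IS divisible by 3, so compatible.
    Write x = 1 + 30·t and substitute into x ≡ 4 (mod 9): 30·t ≡ 4 − 1 = 3 (mod 9).
    Divide the congruence (and modulus) by g = 3: 10·t ≡ 1 (mod 3).
    Reduce coefficients mod 3: 1·t ≡ 1 (mod 3).
    So t ≡ 1 (mod 3).
    Then x = 1 + 30·1 = 31, valid modulo lcm(30, 9) = 90: x ≡ 31 (mod 90).
Verify: 31 mod 10 = 1, 31 mod 15 = 1, 31 mod 9 = 4.

x ≡ 31 (mod 90).


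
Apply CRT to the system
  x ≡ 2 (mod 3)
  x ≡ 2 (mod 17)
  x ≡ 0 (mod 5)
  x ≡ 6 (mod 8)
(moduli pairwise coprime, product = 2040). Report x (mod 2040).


Product of moduli M = 3 · 17 · 5 · 8 = 2040.
Merge one congruence at a time:
  Start: x ≡ 2 (mod 3).
  Combine with x ≡ 2 (mod 17); new modulus lcm = 51.
    Write x = 2 + 3·t and substitute into x ≡ 2 (mod 17): 3·t ≡ 2 − 2 = 0 (mod 17).
    The inverse of 3 mod 17 is 6 (since 3·6 = 18 = 1·17 + 1), so t ≡ 6·0 = 0 ≡ 0 (mod 17).
    Then x = 2 + 3·0 = 2, valid modulo lcm(3, 17) = 51: x ≡ 2 (mod 51).
  Combine with x ≡ 0 (mod 5); new modulus lcm = 255.
    Write x = 2 + 51·t and substitute into x ≡ 0 (mod 5): 51·t ≡ 0 − 2 = -2 (mod 5).
    Reduce coefficients mod 5: 1·t ≡ 3 (mod 5).
    So t ≡ 3 (mod 5).
    Then x = 2 + 51·3 = 155, valid modulo lcm(51, 5) = 255: x ≡ 155 (mod 255).
  Combine with x ≡ 6 (mod 8); new modulus lcm = 2040.
    Write x = 155 + 255·t and substitute into x ≡ 6 (mod 8): 255·t ≡ 6 − 155 = -149 (mod 8).
    Reduce coefficients mod 8: 7·t ≡ 3 (mod 8).
    The inverse of 7 mod 8 is 7 (since 7·7 = 49 = 6·8 + 1), so t ≡ 7·3 = 21 ≡ 5 (mod 8).
    Then x = 155 + 255·5 = 1430, valid modulo lcm(255, 8) = 2040: x ≡ 1430 (mod 2040).
Verify against each original: 1430 mod 3 = 2, 1430 mod 17 = 2, 1430 mod 5 = 0, 1430 mod 8 = 6.

x ≡ 1430 (mod 2040).


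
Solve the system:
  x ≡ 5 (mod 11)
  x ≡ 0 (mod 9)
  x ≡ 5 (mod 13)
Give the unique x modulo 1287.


Moduli 11, 9, 13 are pairwise coprime; by CRT there is a unique solution modulo M = 11 · 9 · 13 = 1287.
Solve pairwise, accumulating the modulus:
  Start with x ≡ 5 (mod 11).
  Combine with x ≡ 0 (mod 9): since gcd(11, 9) = 1, we get a unique residue mod 99.
    Write x = 5 + 11·t and substitute into x ≡ 0 (mod 9): 11·t ≡ 0 − 5 = -5 (mod 9).
    Reduce coefficients mod 9: 2·t ≡ 4 (mod 9).
    The inverse of 2 mod 9 is 5 (since 2·5 = 10 = 1·9 + 1), so t ≡ 5·4 = 20 ≡ 2 (mod 9).
    Then x = 5 + 11·2 = 27, valid modulo lcm(11, 9) = 99: x ≡ 27 (mod 99).
  Combine with x ≡ 5 (mod 13): since gcd(99, 13) = 1, we get a unique residue mod 1287.
    Write x = 27 + 99·t and substitute into x ≡ 5 (mod 13): 99·t ≡ 5 − 27 = -22 (mod 13).
    Reduce coefficients mod 13: 8·t ≡ 4 (mod 13).
    The inverse of 8 mod 13 is 5 (since 8·5 = 40 = 3·13 + 1), so t ≡ 5·4 = 20 ≡ 7 (mod 13).
    Then x = 27 + 99·7 = 720, valid modulo lcm(99, 13) = 1287: x ≡ 720 (mod 1287).
Verify: 720 mod 11 = 5 ✓, 720 mod 9 = 0 ✓, 720 mod 13 = 5 ✓.

x ≡ 720 (mod 1287).


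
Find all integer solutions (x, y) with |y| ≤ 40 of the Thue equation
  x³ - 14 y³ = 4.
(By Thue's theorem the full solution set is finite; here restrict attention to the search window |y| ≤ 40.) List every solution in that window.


The equation is x³ - 14y³ = 4. For fixed y, x³ = 14·y³ + 4, so a solution requires the RHS to be a perfect cube.
Strategy: iterate y from -40 to 40, compute RHS = 14·y³ + 4, and check whether it is a (positive or negative) perfect cube.
Check small values of y:
  y = 0: RHS = 4 is not a perfect cube.
  y = 1: RHS = 18 is not a perfect cube.
  y = -1: RHS = -10 is not a perfect cube.
  y = 2: RHS = 116 is not a perfect cube.
  y = -2: RHS = -108 is not a perfect cube.
  y = 3: RHS = 382 is not a perfect cube.
  y = -3: RHS = -374 is not a perfect cube.
Continuing the search up to |y| = 40 finds no solutions either.
No (x, y) in the scanned range satisfies the equation.

No integer solutions with |y| ≤ 40.


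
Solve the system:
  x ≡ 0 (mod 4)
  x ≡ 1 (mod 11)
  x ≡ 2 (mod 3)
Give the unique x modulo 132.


Moduli 4, 11, 3 are pairwise coprime; by CRT there is a unique solution modulo M = 4 · 11 · 3 = 132.
Solve pairwise, accumulating the modulus:
  Start with x ≡ 0 (mod 4).
  Combine with x ≡ 1 (mod 11): since gcd(4, 11) = 1, we get a unique residue mod 44.
    Write x = 0 + 4·t and substitute into x ≡ 1 (mod 11): 4·t ≡ 1 − 0 = 1 (mod 11).
    The inverse of 4 mod 11 is 3 (since 4·3 = 12 = 1·11 + 1), so t ≡ 3·1 = 3 ≡ 3 (mod 11).
    Then x = 0 + 4·3 = 12, valid modulo lcm(4, 11) = 44: x ≡ 12 (mod 44).
  Combine with x ≡ 2 (mod 3): since gcd(44, 3) = 1, we get a unique residue mod 132.
    Write x = 12 + 44·t and substitute into x ≡ 2 (mod 3): 44·t ≡ 2 − 12 = -10 (mod 3).
    Reduce coefficients mod 3: 2·t ≡ 2 (mod 3).
    The inverse of 2 mod 3 is 2 (since 2·2 = 4 = 1·3 + 1), so t ≡ 2·2 = 4 ≡ 1 (mod 3).
    Then x = 12 + 44·1 = 56, valid modulo lcm(44, 3) = 132: x ≡ 56 (mod 132).
Verify: 56 mod 4 = 0 ✓, 56 mod 11 = 1 ✓, 56 mod 3 = 2 ✓.

x ≡ 56 (mod 132).


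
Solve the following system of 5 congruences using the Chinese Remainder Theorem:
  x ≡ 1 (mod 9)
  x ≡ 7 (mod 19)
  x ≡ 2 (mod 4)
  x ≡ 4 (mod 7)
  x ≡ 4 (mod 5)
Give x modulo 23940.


Product of moduli M = 9 · 19 · 4 · 7 · 5 = 23940.
Merge one congruence at a time:
  Start: x ≡ 1 (mod 9).
  Combine with x ≡ 7 (mod 19); new modulus lcm = 171.
    Write x = 1 + 9·t and substitute into x ≡ 7 (mod 19): 9·t ≡ 7 − 1 = 6 (mod 19).
    The inverse of 9 mod 19 is 17 (since 9·17 = 153 = 8·19 + 1), so t ≡ 17·6 = 102 ≡ 7 (mod 19).
    Then x = 1 + 9·7 = 64, valid modulo lcm(9, 19) = 171: x ≡ 64 (mod 171).
  Combine with x ≡ 2 (mod 4); new modulus lcm = 684.
    Write x = 64 + 171·t and substitute into x ≡ 2 (mod 4): 171·t ≡ 2 − 64 = -62 (mod 4).
    Reduce coefficients mod 4: 3·t ≡ 2 (mod 4).
    The inverse of 3 mod 4 is 3 (since 3·3 = 9 = 2·4 + 1), so t ≡ 3·2 = 6 ≡ 2 (mod 4).
    Then x = 64 + 171·2 = 406, valid modulo lcm(171, 4) = 684: x ≡ 406 (mod 684).
  Combine with x ≡ 4 (mod 7); new modulus lcm = 4788.
    Write x = 406 + 684·t and substitute into x ≡ 4 (mod 7): 684·t ≡ 4 − 406 = -402 (mod 7).
    Reduce coefficients mod 7: 5·t ≡ 4 (mod 7).
    The inverse of 5 mod 7 is 3 (since 5·3 = 15 = 2·7 + 1), so t ≡ 3·4 = 12 ≡ 5 (mod 7).
    Then x = 406 + 684·5 = 3826, valid modulo lcm(684, 7) = 4788: x ≡ 3826 (mod 4788).
  Combine with x ≡ 4 (mod 5); new modulus lcm = 23940.
    Write x = 3826 + 4788·t and substitute into x ≡ 4 (mod 5): 4788·t ≡ 4 − 3826 = -3822 (mod 5).
    Reduce coefficients mod 5: 3·t ≡ 3 (mod 5).
    The inverse of 3 mod 5 is 2 (since 3·2 = 6 = 1·5 + 1), so t ≡ 2·3 = 6 ≡ 1 (mod 5).
    Then x = 3826 + 4788·1 = 8614, valid modulo lcm(4788, 5) = 23940: x ≡ 8614 (mod 23940).
Verify against each original: 8614 mod 9 = 1, 8614 mod 19 = 7, 8614 mod 4 = 2, 8614 mod 7 = 4, 8614 mod 5 = 4.

x ≡ 8614 (mod 23940).


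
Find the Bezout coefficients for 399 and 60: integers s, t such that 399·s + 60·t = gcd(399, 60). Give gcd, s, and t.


Euclidean algorithm on (399, 60) — divide until remainder is 0:
  399 = 6 · 60 + 39
  60 = 1 · 39 + 21
  39 = 1 · 21 + 18
  21 = 1 · 18 + 3
  18 = 6 · 3 + 0
gcd(399, 60) = 3.
Track Bezout coefficients alongside the remainders: start with r₀ = 399 = a·1 + b·0 (s = 1, t = 0) and r₁ = 60 = a·0 + b·1 (s = 0, t = 1); each new remainder r_{k+1} = r_{k-1} − q_k·r_k inherits s_{k+1} = s_{k-1} − q_k·s_k, t_{k+1} = t_{k-1} − q_k·t_k, so r_k = a·s_k + b·t_k at every step:
  q = 6: r = 39, s = 1 − 6·0 = 1, t = 0 − 6·1 = -6  (check: 399·1 + 60·(-6) = 39)
  q = 1: r = 21, s = 0 − 1·1 = -1, t = 1 − 1·(-6) = 7  (check: 399·(-1) + 60·7 = 21)
  q = 1: r = 18, s = 1 − 1·(-1) = 2, t = -6 − 1·7 = -13  (check: 399·2 + 60·(-13) = 18)
  q = 1: r = 3, s = -1 − 1·2 = -3, t = 7 − 1·(-13) = 20  (check: 399·(-3) + 60·20 = 3)
The row with r = 3 (the gcd) gives the Bezout coefficients s = -3, t = 20.
Result: 399 · (-3) + 60 · (20) = 3.

gcd(399, 60) = 3; s = -3, t = 20 (check: 399·(-3) + 60·20 = 3).


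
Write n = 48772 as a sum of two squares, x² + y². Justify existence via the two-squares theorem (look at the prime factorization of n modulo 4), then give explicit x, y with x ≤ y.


Step 1: Factor n = 48772 = 2^2 · 89 · 137.
Step 2: Check the mod-4 condition on each prime factor: 2 = 2 (special); 89 ≡ 1 (mod 4), exponent 1; 137 ≡ 1 (mod 4), exponent 1.
All primes ≡ 3 (mod 4) appear to even exponent (or don't appear), so by the two-squares theorem n IS expressible as a sum of two squares.
Step 3: Build a representation. Group n = k² · m with k = 2 and m = 89 · 137 = 12193 (a product of primes ≡ 1 (mod 4)); a representation of m scales to one of n via (k·x)² + (k·y)² = k²(x² + y²). Each prime p ≡ 1 (mod 4) is itself a sum of two squares; find a² by testing p − a² for a perfect square:
  89: 89 − 1² = 88, 89 − 2² = 85, 89 − 3² = 80, 89 − 4² = 73, 89 − 5² = 64 = 8² ⇒ 89 = 5² + 8².
  137: 137 − 1² = 136, 137 − 2² = 133, 137 − 3² = 128, 137 − 4² = 121 = 11² ⇒ 137 = 4² + 11².
  Combine using the Brahmagupta–Fibonacci identity (a² + b²)(c² + d²) = (ac − bd)² + (ad + bc)² = (ac + bd)² + (ad − bc)²:
  89 · 137 = 12193: from (5² + 8²)(4² + 11²), take (5·4 − 8·11, 5·11 + 8·4) = (20 − 88, 55 + 32) = (-68, 87); dropping signs (only squares matter) gives (68, 87); check 68² + 87² = 4624 + 7569 = 12193 ✓.
  Scale by k = 2: (2·68, 2·87) = (136, 174).
Step 4: Order so x ≤ y and verify: 136² + 174² = 18496 + 30276 = 48772 = n. ✓

n = 48772 = 136² + 174² (one valid representation with x ≤ y).


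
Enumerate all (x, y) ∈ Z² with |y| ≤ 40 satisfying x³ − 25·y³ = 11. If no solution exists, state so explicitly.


The equation is x³ - 25y³ = 11. For fixed y, x³ = 25·y³ + 11, so a solution requires the RHS to be a perfect cube.
Strategy: iterate y from -40 to 40, compute RHS = 25·y³ + 11, and check whether it is a (positive or negative) perfect cube.
Check small values of y:
  y = 0: RHS = 11 is not a perfect cube.
  y = 1: RHS = 36 is not a perfect cube.
  y = -1: RHS = -14 is not a perfect cube.
  y = 2: RHS = 211 is not a perfect cube.
  y = -2: RHS = -189 is not a perfect cube.
  y = 3: RHS = 686 is not a perfect cube.
  y = -3: RHS = -664 is not a perfect cube.
Continuing the search up to |y| = 40 finds no solutions either.
No (x, y) in the scanned range satisfies the equation.

No integer solutions with |y| ≤ 40.


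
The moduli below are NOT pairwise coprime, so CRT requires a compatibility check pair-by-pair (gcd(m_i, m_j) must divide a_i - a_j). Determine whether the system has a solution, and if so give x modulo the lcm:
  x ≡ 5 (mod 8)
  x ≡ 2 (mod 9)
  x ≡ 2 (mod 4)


Moduli 8, 9, 4 are not pairwise coprime, so CRT works modulo lcm(m_i) when all pairwise compatibility conditions hold.
Pairwise compatibility: gcd(m_i, m_j) must divide a_i - a_j for every pair.
Merge one congruence at a time:
  Start: x ≡ 5 (mod 8).
  Combine with x ≡ 2 (mod 9): gcd(8, 9) = 1; 2 - 5 = -3, which IS divisible by 1, so compatible.
    Write x = 5 + 8·t and substitute into x ≡ 2 (mod 9): 8·t ≡ 2 − 5 = -3 (mod 9).
    Reduce coefficients mod 9: 8·t ≡ 6 (mod 9).
    The inverse of 8 mod 9 is 8 (since 8·8 = 64 = 7·9 + 1), so t ≡ 8·6 = 48 ≡ 3 (mod 9).
    Then x = 5 + 8·3 = 29, valid modulo lcm(8, 9) = 72: x ≡ 29 (mod 72).
  Combine with x ≡ 2 (mod 4): gcd(72, 4) = 4, and 2 - 29 = -27 is NOT divisible by 4.
    ⇒ system is inconsistent (no integer solution).

No solution (the system is inconsistent).


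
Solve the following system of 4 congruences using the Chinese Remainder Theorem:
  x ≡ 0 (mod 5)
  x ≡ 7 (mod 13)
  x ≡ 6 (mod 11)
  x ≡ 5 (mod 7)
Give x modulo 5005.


Product of moduli M = 5 · 13 · 11 · 7 = 5005.
Merge one congruence at a time:
  Start: x ≡ 0 (mod 5).
  Combine with x ≡ 7 (mod 13); new modulus lcm = 65.
    Write x = 0 + 5·t and substitute into x ≡ 7 (mod 13): 5·t ≡ 7 − 0 = 7 (mod 13).
    The inverse of 5 mod 13 is 8 (since 5·8 = 40 = 3·13 + 1), so t ≡ 8·7 = 56 ≡ 4 (mod 13).
    Then x = 0 + 5·4 = 20, valid modulo lcm(5, 13) = 65: x ≡ 20 (mod 65).
  Combine with x ≡ 6 (mod 11); new modulus lcm = 715.
    Write x = 20 + 65·t and substitute into x ≡ 6 (mod 11): 65·t ≡ 6 − 20 = -14 (mod 11).
    Reduce coefficients mod 11: 10·t ≡ 8 (mod 11).
    The inverse of 10 mod 11 is 10 (since 10·10 = 100 = 9·11 + 1), so t ≡ 10·8 = 80 ≡ 3 (mod 11).
    Then x = 20 + 65·3 = 215, valid modulo lcm(65, 11) = 715: x ≡ 215 (mod 715).
  Combine with x ≡ 5 (mod 7); new modulus lcm = 5005.
    Write x = 215 + 715·t and substitute into x ≡ 5 (mod 7): 715·t ≡ 5 − 215 = -210 (mod 7).
    Reduce coefficients mod 7: 1·t ≡ 0 (mod 7).
    So t ≡ 0 (mod 7).
    Then x = 215 + 715·0 = 215, valid modulo lcm(715, 7) = 5005: x ≡ 215 (mod 5005).
Verify against each original: 215 mod 5 = 0, 215 mod 13 = 7, 215 mod 11 = 6, 215 mod 7 = 5.

x ≡ 215 (mod 5005).


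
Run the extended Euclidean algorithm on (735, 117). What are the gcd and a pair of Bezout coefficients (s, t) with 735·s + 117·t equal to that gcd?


Euclidean algorithm on (735, 117) — divide until remainder is 0:
  735 = 6 · 117 + 33
  117 = 3 · 33 + 18
  33 = 1 · 18 + 15
  18 = 1 · 15 + 3
  15 = 5 · 3 + 0
gcd(735, 117) = 3.
Track Bezout coefficients alongside the remainders: start with r₀ = 735 = a·1 + b·0 (s = 1, t = 0) and r₁ = 117 = a·0 + b·1 (s = 0, t = 1); each new remainder r_{k+1} = r_{k-1} − q_k·r_k inherits s_{k+1} = s_{k-1} − q_k·s_k, t_{k+1} = t_{k-1} − q_k·t_k, so r_k = a·s_k + b·t_k at every step:
  q = 6: r = 33, s = 1 − 6·0 = 1, t = 0 − 6·1 = -6  (check: 735·1 + 117·(-6) = 33)
  q = 3: r = 18, s = 0 − 3·1 = -3, t = 1 − 3·(-6) = 19  (check: 735·(-3) + 117·19 = 18)
  q = 1: r = 15, s = 1 − 1·(-3) = 4, t = -6 − 1·19 = -25  (check: 735·4 + 117·(-25) = 15)
  q = 1: r = 3, s = -3 − 1·4 = -7, t = 19 − 1·(-25) = 44  (check: 735·(-7) + 117·44 = 3)
The row with r = 3 (the gcd) gives the Bezout coefficients s = -7, t = 44.
Result: 735 · (-7) + 117 · (44) = 3.

gcd(735, 117) = 3; s = -7, t = 44 (check: 735·(-7) + 117·44 = 3).


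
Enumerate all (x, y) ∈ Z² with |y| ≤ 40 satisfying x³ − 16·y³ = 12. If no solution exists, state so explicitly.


The equation is x³ - 16y³ = 12. For fixed y, x³ = 16·y³ + 12, so a solution requires the RHS to be a perfect cube.
Strategy: iterate y from -40 to 40, compute RHS = 16·y³ + 12, and check whether it is a (positive or negative) perfect cube.
Check small values of y:
  y = 0: RHS = 12 is not a perfect cube.
  y = 1: RHS = 28 is not a perfect cube.
  y = -1: RHS = -4 is not a perfect cube.
  y = 2: RHS = 140 is not a perfect cube.
  y = -2: RHS = -116 is not a perfect cube.
  y = 3: RHS = 444 is not a perfect cube.
  y = -3: RHS = -420 is not a perfect cube.
Continuing the search up to |y| = 40 finds no solutions either.
No (x, y) in the scanned range satisfies the equation.

No integer solutions with |y| ≤ 40.


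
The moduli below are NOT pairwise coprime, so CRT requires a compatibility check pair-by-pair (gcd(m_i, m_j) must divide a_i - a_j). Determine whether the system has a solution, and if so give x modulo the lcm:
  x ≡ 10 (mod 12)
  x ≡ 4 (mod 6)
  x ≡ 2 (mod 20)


Moduli 12, 6, 20 are not pairwise coprime, so CRT works modulo lcm(m_i) when all pairwise compatibility conditions hold.
Pairwise compatibility: gcd(m_i, m_j) must divide a_i - a_j for every pair.
Merge one congruence at a time:
  Start: x ≡ 10 (mod 12).
  Combine with x ≡ 4 (mod 6): gcd(12, 6) = 6; 4 - 10 = -6, which IS divisible by 6, so compatible.
    Write x = 10 + 12·t and substitute into x ≡ 4 (mod 6): 12·t ≡ 4 − 10 = -6 (mod 6).
    Divide the congruence (and modulus) by g = 6: 2·t ≡ -1 (mod 1).
    Modulo 1 every t works; take t = 0.
    Then x = 10 + 12·0 = 10, valid modulo lcm(12, 6) = 12: x ≡ 10 (mod 12).
  Combine with x ≡ 2 (mod 20): gcd(12, 20) = 4; 2 - 10 = -8, which IS divisible by 4, so compatible.
    Write x = 10 + 12·t and substitute into x ≡ 2 (mod 20): 12·t ≡ 2 − 10 = -8 (mod 20).
    Divide the congruence (and modulus) by g = 4: 3·t ≡ -2 (mod 5).
    Reduce coefficients mod 5: 3·t ≡ 3 (mod 5).
    The inverse of 3 mod 5 is 2 (since 3·2 = 6 = 1·5 + 1), so t ≡ 2·3 = 6 ≡ 1 (mod 5).
    Then x = 10 + 12·1 = 22, valid modulo lcm(12, 20) = 60: x ≡ 22 (mod 60).
Verify: 22 mod 12 = 10, 22 mod 6 = 4, 22 mod 20 = 2.

x ≡ 22 (mod 60).


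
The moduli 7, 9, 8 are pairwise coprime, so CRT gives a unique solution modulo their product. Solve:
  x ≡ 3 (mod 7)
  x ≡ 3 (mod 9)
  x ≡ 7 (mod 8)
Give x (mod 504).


Moduli 7, 9, 8 are pairwise coprime; by CRT there is a unique solution modulo M = 7 · 9 · 8 = 504.
Solve pairwise, accumulating the modulus:
  Start with x ≡ 3 (mod 7).
  Combine with x ≡ 3 (mod 9): since gcd(7, 9) = 1, we get a unique residue mod 63.
    Write x = 3 + 7·t and substitute into x ≡ 3 (mod 9): 7·t ≡ 3 − 3 = 0 (mod 9).
    The inverse of 7 mod 9 is 4 (since 7·4 = 28 = 3·9 + 1), so t ≡ 4·0 = 0 ≡ 0 (mod 9).
    Then x = 3 + 7·0 = 3, valid modulo lcm(7, 9) = 63: x ≡ 3 (mod 63).
  Combine with x ≡ 7 (mod 8): since gcd(63, 8) = 1, we get a unique residue mod 504.
    Write x = 3 + 63·t and substitute into x ≡ 7 (mod 8): 63·t ≡ 7 − 3 = 4 (mod 8).
    Reduce coefficients mod 8: 7·t ≡ 4 (mod 8).
    The inverse of 7 mod 8 is 7 (since 7·7 = 49 = 6·8 + 1), so t ≡ 7·4 = 28 ≡ 4 (mod 8).
    Then x = 3 + 63·4 = 255, valid modulo lcm(63, 8) = 504: x ≡ 255 (mod 504).
Verify: 255 mod 7 = 3 ✓, 255 mod 9 = 3 ✓, 255 mod 8 = 7 ✓.

x ≡ 255 (mod 504).


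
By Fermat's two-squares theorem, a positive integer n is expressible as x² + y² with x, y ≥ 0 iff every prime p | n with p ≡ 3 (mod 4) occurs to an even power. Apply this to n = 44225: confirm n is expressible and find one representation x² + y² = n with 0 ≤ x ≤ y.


Step 1: Factor n = 44225 = 5^2 · 29 · 61.
Step 2: Check the mod-4 condition on each prime factor: 5 ≡ 1 (mod 4), exponent 2; 29 ≡ 1 (mod 4), exponent 1; 61 ≡ 1 (mod 4), exponent 1.
All primes ≡ 3 (mod 4) appear to even exponent (or don't appear), so by the two-squares theorem n IS expressible as a sum of two squares.
Step 3: Build a representation. Group n = k² · m with k = 5 and m = 29 · 61 = 1769 (a product of primes ≡ 1 (mod 4)); a representation of m scales to one of n via (k·x)² + (k·y)² = k²(x² + y²). Each prime p ≡ 1 (mod 4) is itself a sum of two squares; find a² by testing p − a² for a perfect square:
  29: 29 − 1² = 28, 29 − 2² = 25 = 5² ⇒ 29 = 2² + 5².
  61: 61 − 1² = 60, 61 − 2² = 57, 61 − 3² = 52, 61 − 4² = 45, 61 − 5² = 36 = 6² ⇒ 61 = 5² + 6².
  Combine using the Brahmagupta–Fibonacci identity (a² + b²)(c² + d²) = (ac − bd)² + (ad + bc)² = (ac + bd)² + (ad − bc)²:
  29 · 61 = 1769: from (2² + 5²)(5² + 6²), take (2·5 − 5·6, 2·6 + 5·5) = (10 − 30, 12 + 25) = (-20, 37); dropping signs (only squares matter) gives (20, 37); check 20² + 37² = 400 + 1369 = 1769 ✓.
  Scale by k = 5: (5·20, 5·37) = (100, 185).
Step 4: Order so x ≤ y and verify: 100² + 185² = 10000 + 34225 = 44225 = n. ✓

n = 44225 = 100² + 185² (one valid representation with x ≤ y).


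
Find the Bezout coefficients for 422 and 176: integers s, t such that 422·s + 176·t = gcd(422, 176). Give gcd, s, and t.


Euclidean algorithm on (422, 176) — divide until remainder is 0:
  422 = 2 · 176 + 70
  176 = 2 · 70 + 36
  70 = 1 · 36 + 34
  36 = 1 · 34 + 2
  34 = 17 · 2 + 0
gcd(422, 176) = 2.
Track Bezout coefficients alongside the remainders: start with r₀ = 422 = a·1 + b·0 (s = 1, t = 0) and r₁ = 176 = a·0 + b·1 (s = 0, t = 1); each new remainder r_{k+1} = r_{k-1} − q_k·r_k inherits s_{k+1} = s_{k-1} − q_k·s_k, t_{k+1} = t_{k-1} − q_k·t_k, so r_k = a·s_k + b·t_k at every step:
  q = 2: r = 70, s = 1 − 2·0 = 1, t = 0 − 2·1 = -2  (check: 422·1 + 176·(-2) = 70)
  q = 2: r = 36, s = 0 − 2·1 = -2, t = 1 − 2·(-2) = 5  (check: 422·(-2) + 176·5 = 36)
  q = 1: r = 34, s = 1 − 1·(-2) = 3, t = -2 − 1·5 = -7  (check: 422·3 + 176·(-7) = 34)
  q = 1: r = 2, s = -2 − 1·3 = -5, t = 5 − 1·(-7) = 12  (check: 422·(-5) + 176·12 = 2)
The row with r = 2 (the gcd) gives the Bezout coefficients s = -5, t = 12.
Result: 422 · (-5) + 176 · (12) = 2.

gcd(422, 176) = 2; s = -5, t = 12 (check: 422·(-5) + 176·12 = 2).


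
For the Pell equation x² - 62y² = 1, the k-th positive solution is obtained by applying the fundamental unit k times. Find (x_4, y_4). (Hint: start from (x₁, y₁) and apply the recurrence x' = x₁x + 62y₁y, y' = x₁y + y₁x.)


Step 1: Find the fundamental solution (x₁, y₁) of x² - 62y² = 1.
  Expand √62 as a continued fraction. a₀ = ⌊√62⌋ = 7; iterate m_{k+1} = d_k·a_k − m_k, d_{k+1} = (62 − m_{k+1}²)/d_k, a_{k+1} = ⌊(a₀ + m_{k+1})/d_{k+1}⌋ (starting m₀ = 0, d₀ = 1), with convergents p_k = a_k·p_{k-1} + p_{k-2}, q_k = a_k·q_{k-1} + q_{k-2} (p₋₁ = 1, q₋₁ = 0):
  k = 0: a₀ = 7; p₀/q₀ = 7/1; p₀² − 62·q₀² = 49 − 62 = -13.
  k = 1: m = 7, d = 13, a = ⌊(7 + 7)/13⌋ = 1; p/q = (1·7 + 1)/(1·1 + 0) = 8/1; p² − 62·q² = 64 − 62 = 2.
  k = 2: m = 6, d = 2, a = ⌊(7 + 6)/2⌋ = 6; p/q = (6·8 + 7)/(6·1 + 1) = 55/7; p² − 62·q² = 3025 − 3038 = -13.
  k = 3: m = 6, d = 13, a = ⌊(7 + 6)/13⌋ = 1; p/q = (1·55 + 8)/(1·7 + 1) = 63/8; p² − 62·q² = 3969 − 3968 = 1.
  The first convergent with p² − 62·q² = 1 gives the fundamental solution (x₁, y₁) = (63, 8).
Step 2: Apply the recurrence (x_{n+1}, y_{n+1}) = (x₁x_n + 62y₁y_n, x₁y_n + y₁x_n) repeatedly.
  From (x_1, y_1) = (63, 8): x_2 = 63·63 + 62·8·8 = 7937; y_2 = 63·8 + 8·63 = 1008.
  From (x_2, y_2) = (7937, 1008): x_3 = 63·7937 + 62·8·1008 = 999999; y_3 = 63·1008 + 8·7937 = 127000.
  From (x_3, y_3) = (999999, 127000): x_4 = 63·999999 + 62·8·127000 = 125991937; y_4 = 63·127000 + 8·999999 = 16000992.
Step 3: Verify x_4² - 62·y_4² = 15873968189011969 - 15873968189011968 = 1 (should be 1). ✓

(x_1, y_1) = (63, 8); (x_4, y_4) = (125991937, 16000992).


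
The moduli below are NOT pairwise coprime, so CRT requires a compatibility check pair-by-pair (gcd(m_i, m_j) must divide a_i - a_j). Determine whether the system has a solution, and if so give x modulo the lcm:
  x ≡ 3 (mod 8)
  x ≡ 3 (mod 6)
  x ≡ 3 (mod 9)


Moduli 8, 6, 9 are not pairwise coprime, so CRT works modulo lcm(m_i) when all pairwise compatibility conditions hold.
Pairwise compatibility: gcd(m_i, m_j) must divide a_i - a_j for every pair.
Merge one congruence at a time:
  Start: x ≡ 3 (mod 8).
  Combine with x ≡ 3 (mod 6): gcd(8, 6) = 2; 3 - 3 = 0, which IS divisible by 2, so compatible.
    Write x = 3 + 8·t and substitute into x ≡ 3 (mod 6): 8·t ≡ 3 − 3 = 0 (mod 6).
    Divide the congruence (and modulus) by g = 2: 4·t ≡ 0 (mod 3).
    Reduce coefficients mod 3: 1·t ≡ 0 (mod 3).
    So t ≡ 0 (mod 3).
    Then x = 3 + 8·0 = 3, valid modulo lcm(8, 6) = 24: x ≡ 3 (mod 24).
  Combine with x ≡ 3 (mod 9): gcd(24, 9) = 3; 3 - 3 = 0, which IS divisible by 3, so compatible.
    Write x = 3 + 24·t and substitute into x ≡ 3 (mod 9): 24·t ≡ 3 − 3 = 0 (mod 9).
    Divide the congruence (and modulus) by g = 3: 8·t ≡ 0 (mod 3).
    Reduce coefficients mod 3: 2·t ≡ 0 (mod 3).
    The inverse of 2 mod 3 is 2 (since 2·2 = 4 = 1·3 + 1), so t ≡ 2·0 = 0 ≡ 0 (mod 3).
    Then x = 3 + 24·0 = 3, valid modulo lcm(24, 9) = 72: x ≡ 3 (mod 72).
Verify: 3 mod 8 = 3, 3 mod 6 = 3, 3 mod 9 = 3.

x ≡ 3 (mod 72).


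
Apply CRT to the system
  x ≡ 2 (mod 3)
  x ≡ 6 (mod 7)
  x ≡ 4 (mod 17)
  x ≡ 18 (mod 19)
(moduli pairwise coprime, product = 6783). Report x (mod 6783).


Product of moduli M = 3 · 7 · 17 · 19 = 6783.
Merge one congruence at a time:
  Start: x ≡ 2 (mod 3).
  Combine with x ≡ 6 (mod 7); new modulus lcm = 21.
    Write x = 2 + 3·t and substitute into x ≡ 6 (mod 7): 3·t ≡ 6 − 2 = 4 (mod 7).
    The inverse of 3 mod 7 is 5 (since 3·5 = 15 = 2·7 + 1), so t ≡ 5·4 = 20 ≡ 6 (mod 7).
    Then x = 2 + 3·6 = 20, valid modulo lcm(3, 7) = 21: x ≡ 20 (mod 21).
  Combine with x ≡ 4 (mod 17); new modulus lcm = 357.
    Write x = 20 + 21·t and substitute into x ≡ 4 (mod 17): 21·t ≡ 4 − 20 = -16 (mod 17).
    Reduce coefficients mod 17: 4·t ≡ 1 (mod 17).
    The inverse of 4 mod 17 is 13 (since 4·13 = 52 = 3·17 + 1), so t ≡ 13·1 = 13 ≡ 13 (mod 17).
    Then x = 20 + 21·13 = 293, valid modulo lcm(21, 17) = 357: x ≡ 293 (mod 357).
  Combine with x ≡ 18 (mod 19); new modulus lcm = 6783.
    Write x = 293 + 357·t and substitute into x ≡ 18 (mod 19): 357·t ≡ 18 − 293 = -275 (mod 19).
    Reduce coefficients mod 19: 15·t ≡ 10 (mod 19).
    The inverse of 15 mod 19 is 14 (since 15·14 = 210 = 11·19 + 1), so t ≡ 14·10 = 140 ≡ 7 (mod 19).
    Then x = 293 + 357·7 = 2792, valid modulo lcm(357, 19) = 6783: x ≡ 2792 (mod 6783).
Verify against each original: 2792 mod 3 = 2, 2792 mod 7 = 6, 2792 mod 17 = 4, 2792 mod 19 = 18.

x ≡ 2792 (mod 6783).


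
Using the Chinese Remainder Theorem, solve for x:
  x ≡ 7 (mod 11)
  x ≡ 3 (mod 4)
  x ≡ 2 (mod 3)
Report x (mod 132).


Moduli 11, 4, 3 are pairwise coprime; by CRT there is a unique solution modulo M = 11 · 4 · 3 = 132.
Solve pairwise, accumulating the modulus:
  Start with x ≡ 7 (mod 11).
  Combine with x ≡ 3 (mod 4): since gcd(11, 4) = 1, we get a unique residue mod 44.
    Write x = 7 + 11·t and substitute into x ≡ 3 (mod 4): 11·t ≡ 3 − 7 = -4 (mod 4).
    Reduce coefficients mod 4: 3·t ≡ 0 (mod 4).
    The inverse of 3 mod 4 is 3 (since 3·3 = 9 = 2·4 + 1), so t ≡ 3·0 = 0 ≡ 0 (mod 4).
    Then x = 7 + 11·0 = 7, valid modulo lcm(11, 4) = 44: x ≡ 7 (mod 44).
  Combine with x ≡ 2 (mod 3): since gcd(44, 3) = 1, we get a unique residue mod 132.
    Write x = 7 + 44·t and substitute into x ≡ 2 (mod 3): 44·t ≡ 2 − 7 = -5 (mod 3).
    Reduce coefficients mod 3: 2·t ≡ 1 (mod 3).
    The inverse of 2 mod 3 is 2 (since 2·2 = 4 = 1·3 + 1), so t ≡ 2·1 = 2 ≡ 2 (mod 3).
    Then x = 7 + 44·2 = 95, valid modulo lcm(44, 3) = 132: x ≡ 95 (mod 132).
Verify: 95 mod 11 = 7 ✓, 95 mod 4 = 3 ✓, 95 mod 3 = 2 ✓.

x ≡ 95 (mod 132).


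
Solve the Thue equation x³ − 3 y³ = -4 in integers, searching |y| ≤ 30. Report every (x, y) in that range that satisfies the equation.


The equation is x³ - 3y³ = -4. For fixed y, x³ = 3·y³ − 4, so a solution requires the RHS to be a perfect cube.
Strategy: iterate y from -30 to 30, compute RHS = 3·y³ − 4, and check whether it is a (positive or negative) perfect cube.
Check small values of y:
  y = 0: RHS = -4 is not a perfect cube.
  y = 1: RHS = -1 = (-1)³ ⇒ x = -1 works.
  y = -1: RHS = -7 is not a perfect cube.
  y = 2: RHS = 20 is not a perfect cube.
  y = -2: RHS = -28 is not a perfect cube.
  y = 3: RHS = 77 is not a perfect cube.
  y = -3: RHS = -85 is not a perfect cube.
Continuing the search up to |y| = 30 finds no further solutions beyond those listed.
Collected solutions: (-1, 1).

Solutions (with |y| ≤ 30): (-1, 1).


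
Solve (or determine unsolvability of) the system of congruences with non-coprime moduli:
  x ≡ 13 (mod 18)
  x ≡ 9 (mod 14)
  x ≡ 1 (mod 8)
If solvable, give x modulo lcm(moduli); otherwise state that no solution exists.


Moduli 18, 14, 8 are not pairwise coprime, so CRT works modulo lcm(m_i) when all pairwise compatibility conditions hold.
Pairwise compatibility: gcd(m_i, m_j) must divide a_i - a_j for every pair.
Merge one congruence at a time:
  Start: x ≡ 13 (mod 18).
  Combine with x ≡ 9 (mod 14): gcd(18, 14) = 2; 9 - 13 = -4, which IS divisible by 2, so compatible.
    Write x = 13 + 18·t and substitute into x ≡ 9 (mod 14): 18·t ≡ 9 − 13 = -4 (mod 14).
    Divide the congruence (and modulus) by g = 2: 9·t ≡ -2 (mod 7).
    Reduce coefficients mod 7: 2·t ≡ 5 (mod 7).
    The inverse of 2 mod 7 is 4 (since 2·4 = 8 = 1·7 + 1), so t ≡ 4·5 = 20 ≡ 6 (mod 7).
    Then x = 13 + 18·6 = 121, valid modulo lcm(18, 14) = 126: x ≡ 121 (mod 126).
  Combine with x ≡ 1 (mod 8): gcd(126, 8) = 2; 1 - 121 = -120, which IS divisible by 2, so compatible.
    Write x = 121 + 126·t and substitute into x ≡ 1 (mod 8): 126·t ≡ 1 − 121 = -120 (mod 8).
    Divide the congruence (and modulus) by g = 2: 63·t ≡ -60 (mod 4).
    Reduce coefficients mod 4: 3·t ≡ 0 (mod 4).
    The inverse of 3 mod 4 is 3 (since 3·3 = 9 = 2·4 + 1), so t ≡ 3·0 = 0 ≡ 0 (mod 4).
    Then x = 121 + 126·0 = 121, valid modulo lcm(126, 8) = 504: x ≡ 121 (mod 504).
Verify: 121 mod 18 = 13, 121 mod 14 = 9, 121 mod 8 = 1.

x ≡ 121 (mod 504).


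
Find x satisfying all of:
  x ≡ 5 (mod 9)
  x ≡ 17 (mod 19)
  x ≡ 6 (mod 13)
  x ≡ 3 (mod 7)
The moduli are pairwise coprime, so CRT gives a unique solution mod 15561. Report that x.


Product of moduli M = 9 · 19 · 13 · 7 = 15561.
Merge one congruence at a time:
  Start: x ≡ 5 (mod 9).
  Combine with x ≡ 17 (mod 19); new modulus lcm = 171.
    Write x = 5 + 9·t and substitute into x ≡ 17 (mod 19): 9·t ≡ 17 − 5 = 12 (mod 19).
    The inverse of 9 mod 19 is 17 (since 9·17 = 153 = 8·19 + 1), so t ≡ 17·12 = 204 ≡ 14 (mod 19).
    Then x = 5 + 9·14 = 131, valid modulo lcm(9, 19) = 171: x ≡ 131 (mod 171).
  Combine with x ≡ 6 (mod 13); new modulus lcm = 2223.
    Write x = 131 + 171·t and substitute into x ≡ 6 (mod 13): 171·t ≡ 6 − 131 = -125 (mod 13).
    Reduce coefficients mod 13: 2·t ≡ 5 (mod 13).
    The inverse of 2 mod 13 is 7 (since 2·7 = 14 = 1·13 + 1), so t ≡ 7·5 = 35 ≡ 9 (mod 13).
    Then x = 131 + 171·9 = 1670, valid modulo lcm(171, 13) = 2223: x ≡ 1670 (mod 2223).
  Combine with x ≡ 3 (mod 7); new modulus lcm = 15561.
    Write x = 1670 + 2223·t and substitute into x ≡ 3 (mod 7): 2223·t ≡ 3 − 1670 = -1667 (mod 7).
    Reduce coefficients mod 7: 4·t ≡ 6 (mod 7).
    The inverse of 4 mod 7 is 2 (since 4·2 = 8 = 1·7 + 1), so t ≡ 2·6 = 12 ≡ 5 (mod 7).
    Then x = 1670 + 2223·5 = 12785, valid modulo lcm(2223, 7) = 15561: x ≡ 12785 (mod 15561).
Verify against each original: 12785 mod 9 = 5, 12785 mod 19 = 17, 12785 mod 13 = 6, 12785 mod 7 = 3.

x ≡ 12785 (mod 15561).


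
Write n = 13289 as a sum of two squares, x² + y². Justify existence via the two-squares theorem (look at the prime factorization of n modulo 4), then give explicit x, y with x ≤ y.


Step 1: Factor n = 13289 = 97 · 137.
Step 2: Check the mod-4 condition on each prime factor: 97 ≡ 1 (mod 4), exponent 1; 137 ≡ 1 (mod 4), exponent 1.
All primes ≡ 3 (mod 4) appear to even exponent (or don't appear), so by the two-squares theorem n IS expressible as a sum of two squares.
Step 3: Build a representation. Here n = 97 · 137 is a product of primes ≡ 1 (mod 4). Each prime p ≡ 1 (mod 4) is itself a sum of two squares; find a² by testing p − a² for a perfect square:
  97: 97 − 1² = 96, 97 − 2² = 93, 97 − 3² = 88, 97 − 4² = 81 = 9² ⇒ 97 = 4² + 9².
  137: 137 − 1² = 136, 137 − 2² = 133, 137 − 3² = 128, 137 − 4² = 121 = 11² ⇒ 137 = 4² + 11².
  Combine using the Brahmagupta–Fibonacci identity (a² + b²)(c² + d²) = (ac − bd)² + (ad + bc)² = (ac + bd)² + (ad − bc)²:
  97 · 137 = 13289: from (4² + 9²)(4² + 11²), take (4·4 − 9·11, 4·11 + 9·4) = (16 − 99, 44 + 36) = (-83, 80); dropping signs (only squares matter) gives (83, 80); check 83² + 80² = 6889 + 6400 = 13289 ✓.
Step 4: Order so x ≤ y and verify: 80² + 83² = 6400 + 6889 = 13289 = n. ✓

n = 13289 = 80² + 83² (one valid representation with x ≤ y).


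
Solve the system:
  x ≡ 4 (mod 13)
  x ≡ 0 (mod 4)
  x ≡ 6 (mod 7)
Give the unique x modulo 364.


Moduli 13, 4, 7 are pairwise coprime; by CRT there is a unique solution modulo M = 13 · 4 · 7 = 364.
Solve pairwise, accumulating the modulus:
  Start with x ≡ 4 (mod 13).
  Combine with x ≡ 0 (mod 4): since gcd(13, 4) = 1, we get a unique residue mod 52.
    Write x = 4 + 13·t and substitute into x ≡ 0 (mod 4): 13·t ≡ 0 − 4 = -4 (mod 4).
    Reduce coefficients mod 4: 1·t ≡ 0 (mod 4).
    So t ≡ 0 (mod 4).
    Then x = 4 + 13·0 = 4, valid modulo lcm(13, 4) = 52: x ≡ 4 (mod 52).
  Combine with x ≡ 6 (mod 7): since gcd(52, 7) = 1, we get a unique residue mod 364.
    Write x = 4 + 52·t and substitute into x ≡ 6 (mod 7): 52·t ≡ 6 − 4 = 2 (mod 7).
    Reduce coefficients mod 7: 3·t ≡ 2 (mod 7).
    The inverse of 3 mod 7 is 5 (since 3·5 = 15 = 2·7 + 1), so t ≡ 5·2 = 10 ≡ 3 (mod 7).
    Then x = 4 + 52·3 = 160, valid modulo lcm(52, 7) = 364: x ≡ 160 (mod 364).
Verify: 160 mod 13 = 4 ✓, 160 mod 4 = 0 ✓, 160 mod 7 = 6 ✓.

x ≡ 160 (mod 364).


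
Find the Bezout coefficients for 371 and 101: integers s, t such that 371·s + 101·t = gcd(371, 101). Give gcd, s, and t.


Euclidean algorithm on (371, 101) — divide until remainder is 0:
  371 = 3 · 101 + 68
  101 = 1 · 68 + 33
  68 = 2 · 33 + 2
  33 = 16 · 2 + 1
  2 = 2 · 1 + 0
gcd(371, 101) = 1.
Track Bezout coefficients alongside the remainders: start with r₀ = 371 = a·1 + b·0 (s = 1, t = 0) and r₁ = 101 = a·0 + b·1 (s = 0, t = 1); each new remainder r_{k+1} = r_{k-1} − q_k·r_k inherits s_{k+1} = s_{k-1} − q_k·s_k, t_{k+1} = t_{k-1} − q_k·t_k, so r_k = a·s_k + b·t_k at every step:
  q = 3: r = 68, s = 1 − 3·0 = 1, t = 0 − 3·1 = -3  (check: 371·1 + 101·(-3) = 68)
  q = 1: r = 33, s = 0 − 1·1 = -1, t = 1 − 1·(-3) = 4  (check: 371·(-1) + 101·4 = 33)
  q = 2: r = 2, s = 1 − 2·(-1) = 3, t = -3 − 2·4 = -11  (check: 371·3 + 101·(-11) = 2)
  q = 16: r = 1, s = -1 − 16·3 = -49, t = 4 − 16·(-11) = 180  (check: 371·(-49) + 101·180 = 1)
The row with r = 1 (the gcd) gives the Bezout coefficients s = -49, t = 180.
Result: 371 · (-49) + 101 · (180) = 1.

gcd(371, 101) = 1; s = -49, t = 180 (check: 371·(-49) + 101·180 = 1).


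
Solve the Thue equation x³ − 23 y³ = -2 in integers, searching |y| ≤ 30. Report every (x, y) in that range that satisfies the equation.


The equation is x³ - 23y³ = -2. For fixed y, x³ = 23·y³ − 2, so a solution requires the RHS to be a perfect cube.
Strategy: iterate y from -30 to 30, compute RHS = 23·y³ − 2, and check whether it is a (positive or negative) perfect cube.
Check small values of y:
  y = 0: RHS = -2 is not a perfect cube.
  y = 1: RHS = 21 is not a perfect cube.
  y = -1: RHS = -25 is not a perfect cube.
  y = 2: RHS = 182 is not a perfect cube.
  y = -2: RHS = -186 is not a perfect cube.
  y = 3: RHS = 619 is not a perfect cube.
  y = -3: RHS = -623 is not a perfect cube.
Continuing the search up to |y| = 30 finds no solutions either.
No (x, y) in the scanned range satisfies the equation.

No integer solutions with |y| ≤ 30.


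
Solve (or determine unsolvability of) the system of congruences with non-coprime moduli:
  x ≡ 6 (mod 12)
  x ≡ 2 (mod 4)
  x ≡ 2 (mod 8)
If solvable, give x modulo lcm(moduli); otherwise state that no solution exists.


Moduli 12, 4, 8 are not pairwise coprime, so CRT works modulo lcm(m_i) when all pairwise compatibility conditions hold.
Pairwise compatibility: gcd(m_i, m_j) must divide a_i - a_j for every pair.
Merge one congruence at a time:
  Start: x ≡ 6 (mod 12).
  Combine with x ≡ 2 (mod 4): gcd(12, 4) = 4; 2 - 6 = -4, which IS divisible by 4, so compatible.
    Write x = 6 + 12·t and substitute into x ≡ 2 (mod 4): 12·t ≡ 2 − 6 = -4 (mod 4).
    Divide the congruence (and modulus) by g = 4: 3·t ≡ -1 (mod 1).
    Modulo 1 every t works; take t = 0.
    Then x = 6 + 12·0 = 6, valid modulo lcm(12, 4) = 12: x ≡ 6 (mod 12).
  Combine with x ≡ 2 (mod 8): gcd(12, 8) = 4; 2 - 6 = -4, which IS divisible by 4, so compatible.
    Write x = 6 + 12·t and substitute into x ≡ 2 (mod 8): 12·t ≡ 2 − 6 = -4 (mod 8).
    Divide the congruence (and modulus) by g = 4: 3·t ≡ -1 (mod 2).
    Reduce coefficients mod 2: 1·t ≡ 1 (mod 2).
    So t ≡ 1 (mod 2).
    Then x = 6 + 12·1 = 18, valid modulo lcm(12, 8) = 24: x ≡ 18 (mod 24).
Verify: 18 mod 12 = 6, 18 mod 4 = 2, 18 mod 8 = 2.

x ≡ 18 (mod 24).
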